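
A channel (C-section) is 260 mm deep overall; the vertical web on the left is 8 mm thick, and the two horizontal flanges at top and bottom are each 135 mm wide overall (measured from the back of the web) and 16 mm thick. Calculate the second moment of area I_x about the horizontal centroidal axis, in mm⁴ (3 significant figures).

Split into non-overlapping primitives; take the origin at the lower-left of the bounding box.
Web: 8 × 260, A = 2 080 mm², y = 130 mm, Ī = 11 717 333 mm⁴.
Top flange (beyond web): 127 × 16, A = 2 032 mm², y = 252 mm, Ī = 43 349 mm⁴.
Bottom flange (beyond web): 127 × 16, A = 2 032 mm², y = 8 mm, Ī = 43 349 mm⁴.
By symmetry the centroid is at mid-height, ȳ = 130 mm.
Transfer each piece to the horizontal centroidal axis using Ī + A·d² with d = y − 130:
  web: d = 0 mm → contributes +11 717 333 mm⁴
  top flange (beyond web): d = 122 mm → contributes +30 287 637 mm⁴
  bottom flange (beyond web): d = -122 mm → contributes +30 287 637 mm⁴
Total I = 72 292 608 mm⁴.

I_x ≈ 7.23 × 10⁷ mm⁴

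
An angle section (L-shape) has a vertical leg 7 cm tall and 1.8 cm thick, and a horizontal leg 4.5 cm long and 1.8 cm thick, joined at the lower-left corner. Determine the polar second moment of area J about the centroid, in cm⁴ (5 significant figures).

Decompose the section into non-overlapping parts with the origin at the bottom-left of its bounding rectangle.
Vertical leg: 1.8 × 7, A = 12.6 cm², y = 3.5 cm, Ī = 51.45 cm⁴.
Horizontal leg (remainder): 2.7 × 1.8, A = 4.86 cm², y = 0.9 cm, Ī = 1.3122 cm⁴.
Centroid: ȳ = ΣA·y / ΣA = 2.776289 cm.
Transfer each piece to the centroidal x-axis using Ī + A·d² with d = y − 2.776289:
  vertical leg: d = 0.7237113 cm → contributes +58.04935 cm⁴
  horizontal leg (remainder): d = -1.876289 cm → contributes +18.42163 cm⁴
Total I = 76.47098 cm⁴.
For the y-axis: x̄ = 1.526289 cm.
Repeating about the centroidal y-axis gives I_y = 24.10973 cm⁴.
Polar second moment: J = I_x + I_y = 100.5807 cm⁴.

J ≈ 100.58 cm⁴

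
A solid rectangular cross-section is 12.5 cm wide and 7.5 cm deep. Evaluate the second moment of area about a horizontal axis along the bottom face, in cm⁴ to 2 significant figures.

I_base ≈ 1800 cm⁴

The section: 12.5 × 7.5, A = 93.75 cm², y = 3.75 cm, Ī = 439.5 cm⁴.
Transfer it to the bottom edge using Ī + A·d² with d = y − 0:
  the section: d = 3.75 cm → contributes +1 758 cm⁴
Total I = 1 758 cm⁴.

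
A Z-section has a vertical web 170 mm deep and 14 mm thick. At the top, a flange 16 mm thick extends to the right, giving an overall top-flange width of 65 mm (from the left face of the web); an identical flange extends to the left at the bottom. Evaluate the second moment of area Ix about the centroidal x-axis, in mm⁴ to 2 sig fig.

Ix ≈ 1.5 × 10⁷ mm⁴

Treat the section as a set of non-overlapping primitives; coordinates are from the bounding-box lower-left.
Web: 14 × 170, A = 2 380 mm², y = 85 mm, Ī = 5 731 833 mm⁴.
Top flange (beyond web): 51 × 16, A = 816 mm², y = 162 mm, Ī = 17 408 mm⁴.
Bottom flange (beyond web): 51 × 16, A = 816 mm², y = 8 mm, Ī = 17 408 mm⁴.
Centroid: ȳ = ΣA·y / ΣA = 85 mm.
Transfer each piece to the centroidal x-axis using Ī + A·d² with d = y − 85:
  web: d = 0 mm → contributes +5 731 833 mm⁴
  top flange (beyond web): d = 77 mm → contributes +4 855 472 mm⁴
  bottom flange (beyond web): d = -77 mm → contributes +4 855 472 mm⁴
Total I = 15 442 777 mm⁴.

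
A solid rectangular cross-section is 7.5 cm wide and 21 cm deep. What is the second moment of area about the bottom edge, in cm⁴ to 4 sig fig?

I_base ≈ 2.315 × 10⁴ cm⁴

The section: 7.5 × 21, A = 157.5 cm², y = 10.5 cm, Ī = 5788.13 cm⁴.
Transfer it to a horizontal axis along the bottom face using Ī + A·d² with d = y − 0:
  the section: d = 10.5 cm → contributes +23152.5 cm⁴
Total I = 23152.5 cm⁴.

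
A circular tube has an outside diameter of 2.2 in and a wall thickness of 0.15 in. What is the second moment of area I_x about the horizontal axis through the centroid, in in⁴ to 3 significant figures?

Decompose the section into non-overlapping parts with the origin at the bottom-left of its bounding rectangle.
Outer circle: ⌀2.2, A = 3.8013 in², y = 1.1 in, Ī = 1.1499 in⁴.
Bore (subtracted): ⌀1.9, A = 2.8353 in², y = 1.1 in, Ī = 0.63971 in⁴.
By symmetry the centroid is at mid-height, ȳ = 1.1 in.
All pieces are centred on the horizontal axis through the centroid, so I = ΣĪ (holes subtracted) = 0.51019 in⁴.

I_x ≈ 0.510 in⁴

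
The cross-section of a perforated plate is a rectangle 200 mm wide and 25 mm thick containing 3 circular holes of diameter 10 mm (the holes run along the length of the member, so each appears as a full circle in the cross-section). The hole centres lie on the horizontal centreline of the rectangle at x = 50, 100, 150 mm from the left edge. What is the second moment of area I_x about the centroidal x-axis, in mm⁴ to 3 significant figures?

I_x ≈ 2.59 × 10⁵ mm⁴

Break the section into simple shapes (no overlaps), measuring from the bottom-left corner of the bounding box.
Plate: 200 × 25, A = 5 000 mm², y = 12.5 mm, Ī = 260 417 mm⁴.
Hole 1 (subtracted): ⌀10, A = 78.54 mm², y = 12.5 mm, Ī = 490.87 mm⁴.
Hole 2 (subtracted): ⌀10, A = 78.54 mm², y = 12.5 mm, Ī = 490.87 mm⁴.
Hole 3 (subtracted): ⌀10, A = 78.54 mm², y = 12.5 mm, Ī = 490.87 mm⁴.
By symmetry the centroid is at mid-height, ȳ = 12.5 mm.
All pieces are centred on the centroidal x-axis, so I = ΣĪ (holes subtracted) = 258 944 mm⁴.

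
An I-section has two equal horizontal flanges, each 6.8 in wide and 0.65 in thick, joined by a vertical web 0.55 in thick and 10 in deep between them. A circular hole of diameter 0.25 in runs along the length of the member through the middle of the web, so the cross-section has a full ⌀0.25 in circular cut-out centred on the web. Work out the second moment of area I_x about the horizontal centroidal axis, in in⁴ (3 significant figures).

I_x ≈ 297 in⁴

Decompose the section into non-overlapping parts with the origin at the bottom-left of its bounding rectangle.
Bottom flange: 6.8 × 0.65, A = 4.42 in², y = 0.325 in, Ī = 0.15562 in⁴.
Web: 0.55 × 10, A = 5.5 in², y = 5.65 in, Ī = 45.833 in⁴.
Top flange: 6.8 × 0.65, A = 4.42 in², y = 10.975 in, Ī = 0.15562 in⁴.
Hole (subtracted): ⌀0.25, A = 0.049087 in², y = 5.65 in, Ī = 0.00019175 in⁴.
By symmetry the centroid is at mid-height, ȳ = 5.65 in.
Transfer each piece to the horizontal centroidal axis using Ī + A·d² with d = y − 5.65:
  bottom flange: d = -5.325 in → contributes +125.49 in⁴
  web: d = 0 in → contributes +45.833 in⁴
  top flange: d = 5.325 in → contributes +125.49 in⁴
  hole: d = 0 in → contributes −0.00019175 in⁴
Total I = 296.81 in⁴.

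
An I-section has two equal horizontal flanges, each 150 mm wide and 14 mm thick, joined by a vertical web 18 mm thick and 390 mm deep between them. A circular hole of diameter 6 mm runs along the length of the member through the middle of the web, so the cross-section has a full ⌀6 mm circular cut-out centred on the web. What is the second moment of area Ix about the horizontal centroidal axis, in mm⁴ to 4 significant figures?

Decompose the section into non-overlapping parts with the origin at the bottom-left of its bounding rectangle.
Bottom flange: 150 × 14, A = 2 100 mm², y = 7 mm, Ī = 34 300 mm⁴.
Web: 18 × 390, A = 7 020 mm², y = 209 mm, Ī = 88 978 500 mm⁴.
Top flange: 150 × 14, A = 2 100 mm², y = 411 mm, Ī = 34 300 mm⁴.
Hole (subtracted): ⌀6, A = 28.2743 mm², y = 209 mm, Ī = 63.6173 mm⁴.
By symmetry the centroid is at mid-height, ȳ = 209 mm.
Transfer each piece to the horizontal centroidal axis using Ī + A·d² with d = y − 209:
  bottom flange: d = -202 mm → contributes +85 722 700 mm⁴
  web: d = 0 mm → contributes +88 978 500 mm⁴
  top flange: d = 202 mm → contributes +85 722 700 mm⁴
  hole: d = 0 mm → contributes −63.6173 mm⁴
Total I = 260 423 836 mm⁴.

Ix ≈ 2.604 × 10⁸ mm⁴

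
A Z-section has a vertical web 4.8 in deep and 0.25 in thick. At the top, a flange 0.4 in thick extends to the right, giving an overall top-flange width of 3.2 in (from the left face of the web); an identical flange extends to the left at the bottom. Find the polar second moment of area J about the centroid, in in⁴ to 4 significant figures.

J ≈ 21.52 in⁴

Break the section into simple shapes (no overlaps), measuring from the bottom-left corner of the bounding box.
Web: 0.25 × 4.8, A = 1.2 in², y = 2.4 in, Ī = 2.304 in⁴.
Top flange (beyond web): 2.95 × 0.4, A = 1.18 in², y = 4.6 in, Ī = 0.0157333 in⁴.
Bottom flange (beyond web): 2.95 × 0.4, A = 1.18 in², y = 0.2 in, Ī = 0.0157333 in⁴.
Centroid: ȳ = ΣA·y / ΣA = 2.4 in.
Transfer each piece to the centroidal x-axis using Ī + A·d² with d = y − 2.4:
  web: d = 0 in → contributes +2.304 in⁴
  top flange (beyond web): d = 2.2 in → contributes +5.72693 in⁴
  bottom flange (beyond web): d = -2.2 in → contributes +5.72693 in⁴
Total I = 13.7579 in⁴.
For the y-axis: x̄ = 3.075 in.
Repeating about the centroidal y-axis gives I_y = 7.75934 in⁴.
Polar second moment: J = I_x + I_y = 21.5172 in⁴.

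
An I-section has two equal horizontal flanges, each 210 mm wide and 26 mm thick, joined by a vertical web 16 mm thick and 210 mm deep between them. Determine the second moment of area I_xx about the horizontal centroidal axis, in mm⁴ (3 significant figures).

I_xx ≈ 1.65 × 10⁸ mm⁴

Split into non-overlapping primitives; take the origin at the lower-left of the bounding box.
Bottom flange: 210 × 26, A = 5 460 mm², y = 13 mm, Ī = 307 580 mm⁴.
Web: 16 × 210, A = 3 360 mm², y = 131 mm, Ī = 12 348 000 mm⁴.
Top flange: 210 × 26, A = 5 460 mm², y = 249 mm, Ī = 307 580 mm⁴.
By symmetry the centroid is at mid-height, ȳ = 131 mm.
Transfer each piece to the horizontal centroidal axis using Ī + A·d² with d = y − 131:
  bottom flange: d = -118 mm → contributes +76 332 620 mm⁴
  web: d = 0 mm → contributes +12 348 000 mm⁴
  top flange: d = 118 mm → contributes +76 332 620 mm⁴
Total I = 165 013 240 mm⁴.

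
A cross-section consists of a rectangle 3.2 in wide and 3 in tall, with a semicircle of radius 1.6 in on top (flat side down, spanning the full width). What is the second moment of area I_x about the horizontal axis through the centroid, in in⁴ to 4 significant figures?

Treat the section as a set of non-overlapping primitives; coordinates are from the bounding-box lower-left.
Rectangular body: 3.2 × 3, A = 9.6 in², y = 1.5 in, Ī = 7.2 in⁴.
Semicircular cap: semicircle r = 1.6, A = 4.02124 in², y = 3.67906 in, Ī = 0.719303 in⁴.
Centroid: ȳ = ΣA·y / ΣA = 2.1433 in.
Transfer each piece to the horizontal axis through the centroid using Ī + A·d² with d = y − 2.1433:
  rectangular body: d = -0.643299 in → contributes +11.1728 in⁴
  semicircular cap: d = 1.53576 in → contributes +10.2037 in⁴
Total I = 21.3765 in⁴.

I_x ≈ 21.38 in⁴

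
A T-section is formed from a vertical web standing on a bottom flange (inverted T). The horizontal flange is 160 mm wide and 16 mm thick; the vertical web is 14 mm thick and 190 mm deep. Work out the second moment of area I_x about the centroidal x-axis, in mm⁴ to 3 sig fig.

I_x ≈ 2.19 × 10⁷ mm⁴

Treat the section as a set of non-overlapping primitives; coordinates are from the bounding-box lower-left.
Flange: 160 × 16, A = 2 560 mm², y = 8 mm, Ī = 54 613 mm⁴.
Web: 14 × 190, A = 2 660 mm², y = 111 mm, Ī = 8 002 167 mm⁴.
Centroid: ȳ = ΣA·y / ΣA = 60.487 mm.
Transfer each piece to the centroidal x-axis using Ī + A·d² with d = y − 60.487:
  flange: d = -52.487 mm → contributes +7 107 009 mm⁴
  web: d = 50.513 mm → contributes +14 789 435 mm⁴
Total I = 21 896 444 mm⁴.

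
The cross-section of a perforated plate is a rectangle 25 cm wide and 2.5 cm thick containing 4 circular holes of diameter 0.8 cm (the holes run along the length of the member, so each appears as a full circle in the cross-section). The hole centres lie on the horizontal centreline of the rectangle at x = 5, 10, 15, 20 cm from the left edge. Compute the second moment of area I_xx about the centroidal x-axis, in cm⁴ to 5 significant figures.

Break the section into simple shapes (no overlaps), measuring from the bottom-left corner of the bounding box.
Plate: 25 × 2.5, A = 62.5 cm², y = 1.25 cm, Ī = 32.55208 cm⁴.
Hole 1 (subtracted): ⌀0.8, A = 0.5026548 cm², y = 1.25 cm, Ī = 0.02010619 cm⁴.
Hole 2 (subtracted): ⌀0.8, A = 0.5026548 cm², y = 1.25 cm, Ī = 0.02010619 cm⁴.
Hole 3 (subtracted): ⌀0.8, A = 0.5026548 cm², y = 1.25 cm, Ī = 0.02010619 cm⁴.
Hole 4 (subtracted): ⌀0.8, A = 0.5026548 cm², y = 1.25 cm, Ī = 0.02010619 cm⁴.
By symmetry the centroid is at mid-height, ȳ = 1.25 cm.
All pieces are centred on the centroidal x-axis, so I = ΣĪ (holes subtracted) = 32.47166 cm⁴.

I_xx ≈ 32.472 cm⁴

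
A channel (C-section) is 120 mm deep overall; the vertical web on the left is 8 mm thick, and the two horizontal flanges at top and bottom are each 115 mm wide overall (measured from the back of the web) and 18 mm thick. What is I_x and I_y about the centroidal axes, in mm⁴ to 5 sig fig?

Break the section into simple shapes (no overlaps), measuring from the bottom-left corner of the bounding box.
Web: 8 × 120, A = 960 mm², y = 60 mm, Ī = 1 152 000 mm⁴.
Top flange (beyond web): 107 × 18, A = 1 926 mm², y = 111 mm, Ī = 52 002 mm⁴.
Bottom flange (beyond web): 107 × 18, A = 1 926 mm², y = 9 mm, Ī = 52 002 mm⁴.
By symmetry the centroid is at mid-height, ȳ = 60 mm.
Transfer each piece to the centroidal x-axis using Ī + A·d² with d = y − 60:
  web: d = 0 mm → contributes +1 152 000 mm⁴
  top flange (beyond web): d = 51 mm → contributes +5 061 528 mm⁴
  bottom flange (beyond web): d = -51 mm → contributes +5 061 528 mm⁴
Total I = 11 275 056 mm⁴.
For the y-axis: x̄ = 50.02868 mm.
Repeating about the centroidal y-axis gives I_y = 6 221 032 mm⁴.

I_x ≈ 1.1275 × 10⁷ mm⁴, I_y ≈ 6.2210 × 10⁶ mm⁴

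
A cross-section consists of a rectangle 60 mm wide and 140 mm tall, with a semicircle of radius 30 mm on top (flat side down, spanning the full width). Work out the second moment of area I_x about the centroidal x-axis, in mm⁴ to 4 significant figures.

Split into non-overlapping primitives; take the origin at the lower-left of the bounding box.
Rectangular body: 60 × 140, A = 8 400 mm², y = 70 mm, Ī = 13 720 000 mm⁴.
Semicircular cap: semicircle r = 30, A = 1413.72 mm², y = 152.732 mm, Ī = 88903.1 mm⁴.
Centroid: ȳ = ΣA·y / ΣA = 81.918 mm.
Transfer each piece to the centroidal x-axis using Ī + A·d² with d = y − 81.918:
  rectangular body: d = -11.918 mm → contributes +14 913 131 mm⁴
  semicircular cap: d = 70.8144 mm → contributes +7 178 232 mm⁴
Total I = 22 091 363 mm⁴.

I_x ≈ 2.209 × 10⁷ mm⁴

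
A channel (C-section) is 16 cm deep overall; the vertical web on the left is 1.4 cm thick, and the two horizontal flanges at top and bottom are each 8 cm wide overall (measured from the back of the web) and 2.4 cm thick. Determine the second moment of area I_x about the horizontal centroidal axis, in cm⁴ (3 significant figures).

I_x ≈ 1960 cm⁴

Decompose the section into non-overlapping parts with the origin at the bottom-left of its bounding rectangle.
Web: 1.4 × 16, A = 22.4 cm², y = 8 cm, Ī = 477.87 cm⁴.
Top flange (beyond web): 6.6 × 2.4, A = 15.84 cm², y = 14.8 cm, Ī = 7.6032 cm⁴.
Bottom flange (beyond web): 6.6 × 2.4, A = 15.84 cm², y = 1.2 cm, Ī = 7.6032 cm⁴.
By symmetry the centroid is at mid-height, ȳ = 8 cm.
Transfer each piece to the horizontal centroidal axis using Ī + A·d² with d = y − 8:
  web: d = 0 cm → contributes +477.87 cm⁴
  top flange (beyond web): d = 6.8 cm → contributes +740.04 cm⁴
  bottom flange (beyond web): d = -6.8 cm → contributes +740.04 cm⁴
Total I = 1 958 cm⁴.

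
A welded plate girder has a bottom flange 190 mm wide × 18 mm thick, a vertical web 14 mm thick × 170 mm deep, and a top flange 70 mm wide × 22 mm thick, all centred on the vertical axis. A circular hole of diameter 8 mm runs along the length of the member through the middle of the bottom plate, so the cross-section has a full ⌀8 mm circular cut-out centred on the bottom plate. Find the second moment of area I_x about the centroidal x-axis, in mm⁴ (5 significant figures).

I_x ≈ 4.5940 × 10⁷ mm⁴

Break the section into simple shapes (no overlaps), measuring from the bottom-left corner of the bounding box.
Bottom plate: 190 × 18, A = 3 420 mm², y = 9 mm, Ī = 92 340 mm⁴.
Web plate: 14 × 170, A = 2 380 mm², y = 103 mm, Ī = 5 731 833 mm⁴.
Top plate: 70 × 22, A = 1 540 mm², y = 199 mm, Ī = 62113.33 mm⁴.
Hole (subtracted): ⌀8, A = 50.26548 mm², y = 9 mm, Ī = 201.0619 mm⁴.
Centroid: ȳ = ΣA·y / ΣA = 79.82837 mm.
Transfer each piece to the centroidal x-axis using Ī + A·d² with d = y − 79.82837:
  bottom plate: d = -70.82837 mm → contributes +17 249 309 mm⁴
  web plate: d = 23.17163 mm → contributes +7 009 714 mm⁴
  top plate: d = 119.1716 mm → contributes +21 933 005 mm⁴
  hole: d = -70.82837 mm → contributes −252365.8 mm⁴
Total I = 45 939 663 mm⁴.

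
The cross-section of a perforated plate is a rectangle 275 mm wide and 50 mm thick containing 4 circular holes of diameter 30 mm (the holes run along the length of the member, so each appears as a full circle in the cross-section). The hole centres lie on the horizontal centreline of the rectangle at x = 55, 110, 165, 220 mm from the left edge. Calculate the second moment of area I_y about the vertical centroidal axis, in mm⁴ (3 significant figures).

I_y ≈ 7.58 × 10⁷ mm⁴

Decompose the section into non-overlapping parts with the origin at the bottom-left of its bounding rectangle.
Plate: 275 × 50, A = 13 750 mm², x = 137.5 mm, Ī = 86 653 646 mm⁴.
Hole 1 (subtracted): ⌀30, A = 706.86 mm², x = 55 mm, Ī = 39 761 mm⁴.
Hole 2 (subtracted): ⌀30, A = 706.86 mm², x = 110 mm, Ī = 39 761 mm⁴.
Hole 3 (subtracted): ⌀30, A = 706.86 mm², x = 165 mm, Ī = 39 761 mm⁴.
Hole 4 (subtracted): ⌀30, A = 706.86 mm², x = 220 mm, Ī = 39 761 mm⁴.
By symmetry the centroid is at mid-width, x̄ = 137.5 mm.
Transfer each piece to the vertical centroidal axis using Ī + A·d² with d = x − 137.5:
  plate: d = 0 mm → contributes +86 653 646 mm⁴
  hole 1: d = -82.5 mm → contributes −4 850 815 mm⁴
  hole 2: d = -27.5 mm → contributes −574 322 mm⁴
  hole 3: d = 27.5 mm → contributes −574 322 mm⁴
  hole 4: d = 82.5 mm → contributes −4 850 815 mm⁴
Total I = 75 803 370 mm⁴.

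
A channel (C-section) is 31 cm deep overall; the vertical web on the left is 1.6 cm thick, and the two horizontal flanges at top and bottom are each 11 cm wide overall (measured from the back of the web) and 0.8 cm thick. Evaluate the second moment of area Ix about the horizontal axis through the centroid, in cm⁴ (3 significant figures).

Split into non-overlapping primitives; take the origin at the lower-left of the bounding box.
Web: 1.6 × 31, A = 49.6 cm², y = 15.5 cm, Ī = 3972.1 cm⁴.
Top flange (beyond web): 9.4 × 0.8, A = 7.52 cm², y = 30.6 cm, Ī = 0.40107 cm⁴.
Bottom flange (beyond web): 9.4 × 0.8, A = 7.52 cm², y = 0.4 cm, Ī = 0.40107 cm⁴.
By symmetry the centroid is at mid-height, ȳ = 15.5 cm.
Transfer each piece to the horizontal axis through the centroid using Ī + A·d² with d = y − 15.5:
  web: d = 0 cm → contributes +3972.1 cm⁴
  top flange (beyond web): d = 15.1 cm → contributes +1 715 cm⁴
  bottom flange (beyond web): d = -15.1 cm → contributes +1 715 cm⁴
Total I = 7402.2 cm⁴.

Ix ≈ 7400 cm⁴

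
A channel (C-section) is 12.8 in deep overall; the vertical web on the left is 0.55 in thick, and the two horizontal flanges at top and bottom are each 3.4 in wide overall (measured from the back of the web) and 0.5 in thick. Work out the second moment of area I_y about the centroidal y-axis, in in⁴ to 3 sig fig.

Decompose the section into non-overlapping parts with the origin at the bottom-left of its bounding rectangle.
Web: 0.55 × 12.8, A = 7.04 in², x = 0.275 in, Ī = 0.17747 in⁴.
Top flange (beyond web): 2.85 × 0.5, A = 1.425 in², x = 1.975 in, Ī = 0.96455 in⁴.
Bottom flange (beyond web): 2.85 × 0.5, A = 1.425 in², x = 1.975 in, Ī = 0.96455 in⁴.
Centroid: x̄ = ΣA·x / ΣA = 0.76489 in.
Transfer each piece to the centroidal y-axis using Ī + A·d² with d = x − 0.76489:
  web: d = -0.48989 in → contributes +1.867 in⁴
  top flange (beyond web): d = 1.2101 in → contributes +3.0513 in⁴
  bottom flange (beyond web): d = 1.2101 in → contributes +3.0513 in⁴
Total I = 7.9695 in⁴.

I_y ≈ 7.97 in⁴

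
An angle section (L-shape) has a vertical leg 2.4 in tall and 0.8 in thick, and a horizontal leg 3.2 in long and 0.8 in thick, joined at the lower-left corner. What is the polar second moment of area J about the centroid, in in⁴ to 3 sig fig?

Treat the section as a set of non-overlapping primitives; coordinates are from the bounding-box lower-left.
Vertical leg: 0.8 × 2.4, A = 1.92 in², y = 1.2 in, Ī = 0.9216 in⁴.
Horizontal leg (remainder): 2.4 × 0.8, A = 1.92 in², y = 0.4 in, Ī = 0.1024 in⁴.
Centroid: ȳ = ΣA·y / ΣA = 0.8 in.
Transfer each piece to the centroidal x-axis using Ī + A·d² with d = y − 0.8:
  vertical leg: d = 0.4 in → contributes +1.2288 in⁴
  horizontal leg (remainder): d = -0.4 in → contributes +0.4096 in⁴
Total I = 1.6384 in⁴.
For the y-axis: x̄ = 1.2 in.
Repeating about the centroidal y-axis gives I_y = 3.4816 in⁴.
Polar second moment: J = I_x + I_y = 5.12 in⁴.

J ≈ 5.12 in⁴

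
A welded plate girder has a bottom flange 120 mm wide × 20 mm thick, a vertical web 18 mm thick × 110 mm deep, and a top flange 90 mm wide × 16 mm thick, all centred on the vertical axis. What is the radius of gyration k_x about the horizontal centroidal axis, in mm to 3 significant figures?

Decompose the section into non-overlapping parts with the origin at the bottom-left of its bounding rectangle.
Bottom plate: 120 × 20, A = 2 400 mm², y = 10 mm, Ī = 80 000 mm⁴.
Web plate: 18 × 110, A = 1 980 mm², y = 75 mm, Ī = 1 996 500 mm⁴.
Top plate: 90 × 16, A = 1 440 mm², y = 138 mm, Ī = 30 720 mm⁴.
Centroid: ȳ = ΣA·y / ΣA = 63.784 mm.
Transfer each piece to the horizontal centroidal axis using Ī + A·d² with d = y − 63.784:
  bottom plate: d = -53.784 mm → contributes +7 022 397 mm⁴
  web plate: d = 11.216 mm → contributes +2 245 603 mm⁴
  top plate: d = 74.216 mm → contributes +7 962 367 mm⁴
Total I = 17 230 367 mm⁴.
Radius of gyration: k = √(I/A) = √(17 230 367 / 5 820) = 54.411 mm.

k_x ≈ 54.4 mm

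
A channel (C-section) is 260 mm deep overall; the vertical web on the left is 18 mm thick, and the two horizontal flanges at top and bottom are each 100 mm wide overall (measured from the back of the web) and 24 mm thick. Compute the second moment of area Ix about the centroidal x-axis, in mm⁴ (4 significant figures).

Split into non-overlapping primitives; take the origin at the lower-left of the bounding box.
Web: 18 × 260, A = 4 680 mm², y = 130 mm, Ī = 26 364 000 mm⁴.
Top flange (beyond web): 82 × 24, A = 1 968 mm², y = 248 mm, Ī = 94 464 mm⁴.
Bottom flange (beyond web): 82 × 24, A = 1 968 mm², y = 12 mm, Ī = 94 464 mm⁴.
By symmetry the centroid is at mid-height, ȳ = 130 mm.
Transfer each piece to the centroidal x-axis using Ī + A·d² with d = y − 130:
  web: d = 0 mm → contributes +26 364 000 mm⁴
  top flange (beyond web): d = 118 mm → contributes +27 496 896 mm⁴
  bottom flange (beyond web): d = -118 mm → contributes +27 496 896 mm⁴
Total I = 81 357 792 mm⁴.

Ix ≈ 8.136 × 10⁷ mm⁴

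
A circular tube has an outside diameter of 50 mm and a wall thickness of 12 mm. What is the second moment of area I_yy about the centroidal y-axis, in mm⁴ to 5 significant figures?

Decompose the section into non-overlapping parts with the origin at the bottom-left of its bounding rectangle.
Outer circle: ⌀50, A = 1963.495 mm², x = 25 mm, Ī = 306796.2 mm⁴.
Bore (subtracted): ⌀26, A = 530.9292 mm², x = 25 mm, Ī = 22431.76 mm⁴.
By symmetry the centroid is at mid-width, x̄ = 25 mm.
All pieces are centred on the centroidal y-axis, so I = ΣĪ (holes subtracted) = 284364.4 mm⁴.

I_yy ≈ 2.8436 × 10⁵ mm⁴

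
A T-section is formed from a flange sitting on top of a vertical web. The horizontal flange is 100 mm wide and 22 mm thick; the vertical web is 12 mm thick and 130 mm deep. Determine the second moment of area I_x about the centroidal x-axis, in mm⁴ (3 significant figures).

Decompose the section into non-overlapping parts with the origin at the bottom-left of its bounding rectangle.
Flange: 100 × 22, A = 2 200 mm², y = 141 mm, Ī = 88 733 mm⁴.
Web: 12 × 130, A = 1 560 mm², y = 65 mm, Ī = 2 197 000 mm⁴.
Centroid: ȳ = ΣA·y / ΣA = 109.47 mm.
Transfer each piece to the centroidal x-axis using Ī + A·d² with d = y − 109.47:
  flange: d = 31.532 mm → contributes +2 276 109 mm⁴
  web: d = -44.468 mm → contributes +5 281 761 mm⁴
Total I = 7 557 870 mm⁴.

I_x ≈ 7.56 × 10⁶ mm⁴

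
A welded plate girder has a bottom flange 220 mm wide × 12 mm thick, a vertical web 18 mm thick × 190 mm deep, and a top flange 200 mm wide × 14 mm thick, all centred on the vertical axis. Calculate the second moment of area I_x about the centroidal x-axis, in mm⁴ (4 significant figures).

I_x ≈ 6.639 × 10⁷ mm⁴

Break the section into simple shapes (no overlaps), measuring from the bottom-left corner of the bounding box.
Bottom plate: 220 × 12, A = 2 640 mm², y = 6 mm, Ī = 31 680 mm⁴.
Web plate: 18 × 190, A = 3 420 mm², y = 107 mm, Ī = 10 288 500 mm⁴.
Top plate: 200 × 14, A = 2 800 mm², y = 209 mm, Ī = 45733.3 mm⁴.
Centroid: ȳ = ΣA·y / ΣA = 109.14 mm.
Transfer each piece to the centroidal x-axis using Ī + A·d² with d = y − 109.14:
  bottom plate: d = -103.14 mm → contributes +28 115 605 mm⁴
  web plate: d = -2.13995 mm → contributes +10 304 162 mm⁴
  top plate: d = 99.86 mm → contributes +27 967 413 mm⁴
Total I = 66 387 180 mm⁴.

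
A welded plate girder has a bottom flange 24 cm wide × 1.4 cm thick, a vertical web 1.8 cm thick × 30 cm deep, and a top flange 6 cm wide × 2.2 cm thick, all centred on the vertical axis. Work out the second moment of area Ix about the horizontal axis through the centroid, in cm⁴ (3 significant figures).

Ix ≈ 1.48 × 10⁴ cm⁴

Treat the section as a set of non-overlapping primitives; coordinates are from the bounding-box lower-left.
Bottom plate: 24 × 1.4, A = 33.6 cm², y = 0.7 cm, Ī = 5.488 cm⁴.
Web plate: 1.8 × 30, A = 54 cm², y = 16.4 cm, Ī = 4 050 cm⁴.
Top plate: 6 × 2.2, A = 13.2 cm², y = 32.5 cm, Ī = 5.324 cm⁴.
Centroid: ȳ = ΣA·y / ΣA = 13.275 cm.
Transfer each piece to the horizontal axis through the centroid using Ī + A·d² with d = y − 13.275:
  bottom plate: d = -12.575 cm → contributes +5318.7 cm⁴
  web plate: d = 3.125 cm → contributes +4577.3 cm⁴
  top plate: d = 19.225 cm → contributes +4884.1 cm⁴
Total I = 14 780 cm⁴.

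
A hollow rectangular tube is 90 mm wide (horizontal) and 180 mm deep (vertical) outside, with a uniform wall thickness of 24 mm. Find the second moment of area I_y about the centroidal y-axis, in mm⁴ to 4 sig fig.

Decompose the section into non-overlapping parts with the origin at the bottom-left of its bounding rectangle.
Outer rectangle: 90 × 180, A = 16 200 mm², x = 45 mm, Ī = 10 935 000 mm⁴.
Inner void (subtracted): 42 × 132, A = 5 544 mm², x = 45 mm, Ī = 814 968 mm⁴.
By symmetry the centroid is at mid-width, x̄ = 45 mm.
All pieces are centred on the centroidal y-axis, so I = ΣĪ (holes subtracted) = 10 120 032 mm⁴.

I_y ≈ 1.012 × 10⁷ mm⁴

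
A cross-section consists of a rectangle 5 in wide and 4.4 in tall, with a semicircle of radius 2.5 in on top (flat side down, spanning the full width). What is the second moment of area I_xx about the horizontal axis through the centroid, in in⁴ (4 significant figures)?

I_xx ≈ 112.0 in⁴

Treat the section as a set of non-overlapping primitives; coordinates are from the bounding-box lower-left.
Rectangular body: 5 × 4.4, A = 22 in², y = 2.2 in, Ī = 35.4933 in⁴.
Semicircular cap: semicircle r = 2.5, A = 9.81748 in², y = 5.46103 in, Ī = 4.28738 in⁴.
Centroid: ȳ = ΣA·y / ΣA = 3.20621 in.
Transfer each piece to the horizontal axis through the centroid using Ī + A·d² with d = y − 3.20621:
  rectangular body: d = -1.00621 in → contributes +57.7675 in⁴
  semicircular cap: d = 2.25482 in → contributes +54.2016 in⁴
Total I = 111.969 in⁴.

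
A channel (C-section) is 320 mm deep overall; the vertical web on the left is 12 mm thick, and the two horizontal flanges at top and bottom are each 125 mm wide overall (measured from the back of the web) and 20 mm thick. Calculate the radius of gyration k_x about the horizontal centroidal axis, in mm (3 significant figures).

Split into non-overlapping primitives; take the origin at the lower-left of the bounding box.
Web: 12 × 320, A = 3 840 mm², y = 160 mm, Ī = 32 768 000 mm⁴.
Top flange (beyond web): 113 × 20, A = 2 260 mm², y = 310 mm, Ī = 75 333 mm⁴.
Bottom flange (beyond web): 113 × 20, A = 2 260 mm², y = 10 mm, Ī = 75 333 mm⁴.
By symmetry the centroid is at mid-height, ȳ = 160 mm.
Transfer each piece to the horizontal centroidal axis using Ī + A·d² with d = y − 160:
  web: d = 0 mm → contributes +32 768 000 mm⁴
  top flange (beyond web): d = 150 mm → contributes +50 925 333 mm⁴
  bottom flange (beyond web): d = -150 mm → contributes +50 925 333 mm⁴
Total I = 134 618 667 mm⁴.
Radius of gyration: k = √(I/A) = √(134 618 667 / 8 360) = 126.9 mm.

k_x ≈ 127 mm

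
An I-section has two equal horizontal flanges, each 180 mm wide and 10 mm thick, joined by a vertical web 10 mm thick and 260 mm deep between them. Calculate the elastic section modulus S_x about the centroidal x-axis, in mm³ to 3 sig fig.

Treat the section as a set of non-overlapping primitives; coordinates are from the bounding-box lower-left.
Bottom flange: 180 × 10, A = 1 800 mm², y = 5 mm, Ī = 15 000 mm⁴.
Web: 10 × 260, A = 2 600 mm², y = 140 mm, Ī = 14 646 667 mm⁴.
Top flange: 180 × 10, A = 1 800 mm², y = 275 mm, Ī = 15 000 mm⁴.
By symmetry the centroid is at mid-height, ȳ = 140 mm.
Transfer each piece to the centroidal x-axis using Ī + A·d² with d = y − 140:
  bottom flange: d = -135 mm → contributes +32 820 000 mm⁴
  web: d = 0 mm → contributes +14 646 667 mm⁴
  top flange: d = 135 mm → contributes +32 820 000 mm⁴
Total I = 80 286 667 mm⁴.
Extreme fibre distance c = 140 mm; S = I/c = 573 476 mm³.

S_x ≈ 5.73 × 10⁵ mm³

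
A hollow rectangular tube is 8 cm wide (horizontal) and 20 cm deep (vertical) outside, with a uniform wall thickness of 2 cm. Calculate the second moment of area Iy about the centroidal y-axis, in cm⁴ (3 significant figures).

Treat the section as a set of non-overlapping primitives; coordinates are from the bounding-box lower-left.
Outer rectangle: 8 × 20, A = 160 cm², x = 4 cm, Ī = 853.33 cm⁴.
Inner void (subtracted): 4 × 16, A = 64 cm², x = 4 cm, Ī = 85.333 cm⁴.
By symmetry the centroid is at mid-width, x̄ = 4 cm.
All pieces are centred on the centroidal y-axis, so I = ΣĪ (holes subtracted) = 768 cm⁴.

Iy ≈ 768 cm⁴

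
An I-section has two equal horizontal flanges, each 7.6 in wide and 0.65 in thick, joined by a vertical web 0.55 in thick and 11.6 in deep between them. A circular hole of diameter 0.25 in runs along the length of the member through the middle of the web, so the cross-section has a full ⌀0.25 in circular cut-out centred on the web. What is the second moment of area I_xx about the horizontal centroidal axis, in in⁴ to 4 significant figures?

I_xx ≈ 442.5 in⁴

Break the section into simple shapes (no overlaps), measuring from the bottom-left corner of the bounding box.
Bottom flange: 7.6 × 0.65, A = 4.94 in², y = 0.325 in, Ī = 0.173929 in⁴.
Web: 0.55 × 11.6, A = 6.38 in², y = 6.45 in, Ī = 71.5411 in⁴.
Top flange: 7.6 × 0.65, A = 4.94 in², y = 12.575 in, Ī = 0.173929 in⁴.
Hole (subtracted): ⌀0.25, A = 0.0490874 in², y = 6.45 in, Ī = 0.000191748 in⁴.
By symmetry the centroid is at mid-height, ȳ = 6.45 in.
Transfer each piece to the horizontal centroidal axis using Ī + A·d² with d = y − 6.45:
  bottom flange: d = -6.125 in → contributes +185.501 in⁴
  web: d = 0 in → contributes +71.5411 in⁴
  top flange: d = 6.125 in → contributes +185.501 in⁴
  hole: d = 0 in → contributes −0.000191748 in⁴
Total I = 442.543 in⁴.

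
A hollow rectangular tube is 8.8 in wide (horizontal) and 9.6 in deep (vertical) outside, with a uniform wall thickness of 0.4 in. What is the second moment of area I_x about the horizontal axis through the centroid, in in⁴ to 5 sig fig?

Split into non-overlapping primitives; take the origin at the lower-left of the bounding box.
Outer rectangle: 8.8 × 9.6, A = 84.48 in², y = 4.8 in, Ī = 648.8064 in⁴.
Inner void (subtracted): 8 × 8.8, A = 70.4 in², y = 4.8 in, Ī = 454.3147 in⁴.
By symmetry the centroid is at mid-height, ȳ = 4.8 in.
All pieces are centred on the horizontal axis through the centroid, so I = ΣĪ (holes subtracted) = 194.4917 in⁴.

I_x ≈ 194.49 in⁴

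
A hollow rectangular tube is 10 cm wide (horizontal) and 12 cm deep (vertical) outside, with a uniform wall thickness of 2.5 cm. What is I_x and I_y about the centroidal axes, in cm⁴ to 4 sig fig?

Split into non-overlapping primitives; take the origin at the lower-left of the bounding box.
Outer rectangle: 10 × 12, A = 120 cm², y = 6 cm, Ī = 1 440 cm⁴.
Inner void (subtracted): 5 × 7, A = 35 cm², y = 6 cm, Ī = 142.917 cm⁴.
By symmetry the centroid is at mid-height, ȳ = 6 cm.
All pieces are centred on the centroidal x-axis, so I = ΣĪ (holes subtracted) = 1297.08 cm⁴.
Repeating about the centroidal y-axis gives I_y = 927.083 cm⁴.

I_x ≈ 1297 cm⁴, I_y ≈ 927.1 cm⁴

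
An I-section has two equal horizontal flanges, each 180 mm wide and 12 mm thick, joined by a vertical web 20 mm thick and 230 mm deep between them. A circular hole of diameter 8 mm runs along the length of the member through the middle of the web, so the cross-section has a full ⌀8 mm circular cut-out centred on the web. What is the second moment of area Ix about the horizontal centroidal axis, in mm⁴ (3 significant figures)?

Ix ≈ 8.36 × 10⁷ mm⁴

Decompose the section into non-overlapping parts with the origin at the bottom-left of its bounding rectangle.
Bottom flange: 180 × 12, A = 2 160 mm², y = 6 mm, Ī = 25 920 mm⁴.
Web: 20 × 230, A = 4 600 mm², y = 127 mm, Ī = 20 278 333 mm⁴.
Top flange: 180 × 12, A = 2 160 mm², y = 248 mm, Ī = 25 920 mm⁴.
Hole (subtracted): ⌀8, A = 50.265 mm², y = 127 mm, Ī = 201.06 mm⁴.
By symmetry the centroid is at mid-height, ȳ = 127 mm.
Transfer each piece to the horizontal centroidal axis using Ī + A·d² with d = y − 127:
  bottom flange: d = -121 mm → contributes +31 650 480 mm⁴
  web: d = 0 mm → contributes +20 278 333 mm⁴
  top flange: d = 121 mm → contributes +31 650 480 mm⁴
  hole: d = 0 mm → contributes −201.06 mm⁴
Total I = 83 579 092 mm⁴.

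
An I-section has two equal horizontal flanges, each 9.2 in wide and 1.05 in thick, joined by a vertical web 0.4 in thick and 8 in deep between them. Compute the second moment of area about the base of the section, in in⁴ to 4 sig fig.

Decompose the section into non-overlapping parts with the origin at the bottom-left of its bounding rectangle.
Bottom flange: 9.2 × 1.05, A = 9.66 in², y = 0.525 in, Ī = 0.887513 in⁴.
Web: 0.4 × 8, A = 3.2 in², y = 5.05 in, Ī = 17.0667 in⁴.
Top flange: 9.2 × 1.05, A = 9.66 in², y = 9.575 in, Ī = 0.887513 in⁴.
Transfer each piece to the bottom edge using Ī + A·d² with d = y − 0:
  bottom flange: d = 0.525 in → contributes +3.55005 in⁴
  web: d = 5.05 in → contributes +98.6747 in⁴
  top flange: d = 9.575 in → contributes +886.522 in⁴
Total I = 988.747 in⁴.

I_base ≈ 988.7 in⁴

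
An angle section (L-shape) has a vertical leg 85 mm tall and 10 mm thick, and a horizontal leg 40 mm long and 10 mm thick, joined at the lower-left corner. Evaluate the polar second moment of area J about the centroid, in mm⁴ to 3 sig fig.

Treat the section as a set of non-overlapping primitives; coordinates are from the bounding-box lower-left.
Vertical leg: 10 × 85, A = 850 mm², y = 42.5 mm, Ī = 511 771 mm⁴.
Horizontal leg (remainder): 30 × 10, A = 300 mm², y = 5 mm, Ī = 2 500 mm⁴.
Centroid: ȳ = ΣA·y / ΣA = 32.717 mm.
Transfer each piece to the centroidal x-axis using Ī + A·d² with d = y − 32.717:
  vertical leg: d = 9.7826 mm → contributes +593 115 mm⁴
  horizontal leg (remainder): d = -27.717 mm → contributes +232 976 mm⁴
Total I = 826 091 mm⁴.
For the y-axis: x̄ = 10.217 mm.
Repeating about the centroidal y-axis gives I_y = 118 279 mm⁴.
Polar second moment: J = I_x + I_y = 944 370 mm⁴.

J ≈ 9.44 × 10⁵ mm⁴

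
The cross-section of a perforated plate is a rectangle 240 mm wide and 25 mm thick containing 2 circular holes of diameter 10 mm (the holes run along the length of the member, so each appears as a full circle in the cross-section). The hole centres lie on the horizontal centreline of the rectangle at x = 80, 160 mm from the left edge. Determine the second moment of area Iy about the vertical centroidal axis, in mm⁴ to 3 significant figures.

Decompose the section into non-overlapping parts with the origin at the bottom-left of its bounding rectangle.
Plate: 240 × 25, A = 6 000 mm², x = 120 mm, Ī = 28 800 000 mm⁴.
Hole 1 (subtracted): ⌀10, A = 78.54 mm², x = 80 mm, Ī = 490.87 mm⁴.
Hole 2 (subtracted): ⌀10, A = 78.54 mm², x = 160 mm, Ī = 490.87 mm⁴.
By symmetry the centroid is at mid-width, x̄ = 120 mm.
Transfer each piece to the vertical centroidal axis using Ī + A·d² with d = x − 120:
  plate: d = 0 mm → contributes +28 800 000 mm⁴
  hole 1: d = -40 mm → contributes −126 155 mm⁴
  hole 2: d = 40 mm → contributes −126 155 mm⁴
Total I = 28 547 691 mm⁴.

Iy ≈ 2.85 × 10⁷ mm⁴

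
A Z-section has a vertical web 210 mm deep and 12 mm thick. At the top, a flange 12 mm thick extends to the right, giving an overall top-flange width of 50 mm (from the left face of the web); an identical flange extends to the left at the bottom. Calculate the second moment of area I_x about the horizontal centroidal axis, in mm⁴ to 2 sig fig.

Break the section into simple shapes (no overlaps), measuring from the bottom-left corner of the bounding box.
Web: 12 × 210, A = 2 520 mm², y = 105 mm, Ī = 9 261 000 mm⁴.
Top flange (beyond web): 38 × 12, A = 456 mm², y = 204 mm, Ī = 5 472 mm⁴.
Bottom flange (beyond web): 38 × 12, A = 456 mm², y = 6 mm, Ī = 5 472 mm⁴.
Centroid: ȳ = ΣA·y / ΣA = 105 mm.
Transfer each piece to the horizontal centroidal axis using Ī + A·d² with d = y − 105:
  web: d = 0 mm → contributes +9 261 000 mm⁴
  top flange (beyond web): d = 99 mm → contributes +4 474 728 mm⁴
  bottom flange (beyond web): d = -99 mm → contributes +4 474 728 mm⁴
Total I = 18 210 456 mm⁴.

I_x ≈ 1.8 × 10⁷ mm⁴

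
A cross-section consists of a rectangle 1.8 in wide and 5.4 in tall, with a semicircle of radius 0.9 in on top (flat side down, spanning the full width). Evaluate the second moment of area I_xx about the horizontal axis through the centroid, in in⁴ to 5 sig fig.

I_xx ≈ 34.378 in⁴

Break the section into simple shapes (no overlaps), measuring from the bottom-left corner of the bounding box.
Rectangular body: 1.8 × 5.4, A = 9.72 in², y = 2.7 in, Ī = 23.6196 in⁴.
Semicircular cap: semicircle r = 0.9, A = 1.272345 in², y = 5.781972 in, Ī = 0.07201154 in⁴.
Centroid: ȳ = ΣA·y / ΣA = 3.056733 in.
Transfer each piece to the horizontal axis through the centroid using Ī + A·d² with d = y − 3.056733:
  rectangular body: d = -0.3567329 in → contributes +24.85655 in⁴
  semicircular cap: d = 2.725239 in → contributes +9.521625 in⁴
Total I = 34.37818 in⁴.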